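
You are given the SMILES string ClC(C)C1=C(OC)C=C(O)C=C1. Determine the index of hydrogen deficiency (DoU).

4

Molecular formula: C9H11ClO2.
DoU = (2C + 2 + N − H − X) / 2, where X is the halogen count and O/S are ignored.
    = (2·9 + 2 + 0 − 11 − 1) / 2 = 8 / 2 = 4.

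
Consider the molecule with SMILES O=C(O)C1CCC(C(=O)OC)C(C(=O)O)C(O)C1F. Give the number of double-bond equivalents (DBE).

Degree of unsaturation = (number of rings) + (number of π bonds).
Ring closures in the SMILES: 1.
π bonds: 3 double bonds (each 1 DoU) → 3 DoU from unsaturation.
Total DoU = 1 + 3 = 4.

4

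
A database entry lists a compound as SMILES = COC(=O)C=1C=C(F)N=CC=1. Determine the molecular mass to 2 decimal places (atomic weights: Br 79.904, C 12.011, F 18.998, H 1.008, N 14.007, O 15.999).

155.13 g/mol

First, the molecular formula is C7H6FNO2 (counting implicit H from valence).
  C: 7 × 12.011 = 84.077
  F: 1 × 18.998 = 18.998
  H: 6 × 1.008 = 6.048
  N: 1 × 14.007 = 14.007
  O: 2 × 15.999 = 31.998
Sum: 7×12.011 + 1×18.998 + 6×1.008 + 1×14.007 + 2×15.999 = 155.128 → 155.13 g/mol.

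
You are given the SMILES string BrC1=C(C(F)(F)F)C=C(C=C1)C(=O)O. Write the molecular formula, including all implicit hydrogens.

Walk through each heavy atom and fill implicit hydrogens from standard valence (C 4, N 3, O 2, S 2, halogen 1):
  atom 1: Br (halogen, monovalent) → 0 H
  atom 2: C, bond orders sum to 4 (valence 4) → 0 H
  atom 3: C, bond orders sum to 4 (valence 4) → 0 H
  atom 4: C, bond orders sum to 4 (valence 4) → 0 H
  atom 5: F (halogen, monovalent) → 0 H
  atom 6: F (halogen, monovalent) → 0 H
  atom 7: F (halogen, monovalent) → 0 H
  atom 8: C, bond orders sum to 3 (valence 4) → 1 H
  atom 9: C, bond orders sum to 4 (valence 4) → 0 H
  atom 10: C, bond orders sum to 3 (valence 4) → 1 H
  atom 11: C, bond orders sum to 3 (valence 4) → 1 H
  atom 12: C, bond orders sum to 4 (valence 4) → 0 H
  atom 13: O, bond orders sum to 2 (valence 2) → 0 H
  atom 14: O, bond orders sum to 1 (valence 2) → 1 H
Totals → C:8, H:4, Br:1, F:3, O:2.
In Hill order: C8H4BrF3O2.

C8H4BrF3O2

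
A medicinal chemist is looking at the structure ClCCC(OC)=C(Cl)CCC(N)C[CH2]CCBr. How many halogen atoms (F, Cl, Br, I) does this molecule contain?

3

Halogen atoms appear at heavy-atom positions 1, 8, 17 (1×Br, 2×Cl).
Other groups present: 1 alkene, 1 ether, 1 primary amine.
Halogen count: 3.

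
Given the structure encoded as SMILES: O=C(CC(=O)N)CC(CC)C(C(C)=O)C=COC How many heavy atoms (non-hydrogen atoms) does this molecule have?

Every atom symbol written in the SMILES (organic subset) is one heavy atom; implicit H are not written.
Heavy atoms by element → C:13, N:1, O:4.
Total: 18.

18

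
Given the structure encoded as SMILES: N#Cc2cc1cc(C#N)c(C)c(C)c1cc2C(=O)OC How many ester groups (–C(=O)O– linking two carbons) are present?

1

The ester motif appears at heavy-atom position 17 in the SMILES.
Other groups present: 2 nitrile.
Ester count: 1.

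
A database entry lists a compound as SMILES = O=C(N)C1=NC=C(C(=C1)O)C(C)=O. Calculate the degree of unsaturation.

Degree of unsaturation = (number of rings) + (number of π bonds).
Ring closures in the SMILES: 1.
π bonds: 5 double bonds (each 1 DoU) → 5 DoU from unsaturation.
Total DoU = 1 + 5 = 6.

6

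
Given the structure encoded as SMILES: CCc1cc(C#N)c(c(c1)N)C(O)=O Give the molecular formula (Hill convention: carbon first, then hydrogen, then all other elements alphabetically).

Walk through each heavy atom and fill implicit hydrogens from standard valence (C 4, N 3, O 2, S 2, halogen 1); for lowercase aromatic atoms, an aromatic c carries 1 H when it has two neighbours and 0 H with three, and aromatic n carries 0 H:
  atom 1: C, bond orders sum to 1 (valence 4) → 3 H
  atom 2: C, bond orders sum to 2 (valence 4) → 2 H
  atom 3: aromatic c, 3 neighbours → 0 H
  atom 4: aromatic c, 2 neighbours → 1 H
  atom 5: aromatic c, 3 neighbours → 0 H
  atom 6: C, bond orders sum to 4 (valence 4) → 0 H
  atom 7: N, bond orders sum to 3 (valence 3) → 0 H
  atom 8: aromatic c, 3 neighbours → 0 H
  atom 9: aromatic c, 3 neighbours → 0 H
  atom 10: aromatic c, 2 neighbours → 1 H
  atom 11: N, bond orders sum to 1 (valence 3) → 2 H
  atom 12: C, bond orders sum to 4 (valence 4) → 0 H
  atom 13: O, bond orders sum to 1 (valence 2) → 1 H
  atom 14: O, bond orders sum to 2 (valence 2) → 0 H
Totals → C:10, H:10, N:2, O:2.
In Hill order: C10H10N2O2.

C10H10N2O2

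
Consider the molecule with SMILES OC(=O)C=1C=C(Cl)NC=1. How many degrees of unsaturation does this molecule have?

Molecular formula: C5H4ClNO2.
DoU = (2C + 2 + N − H − X) / 2, where X is the halogen count and O/S are ignored.
    = (2·5 + 2 + 1 − 4 − 1) / 2 = 8 / 2 = 4.

4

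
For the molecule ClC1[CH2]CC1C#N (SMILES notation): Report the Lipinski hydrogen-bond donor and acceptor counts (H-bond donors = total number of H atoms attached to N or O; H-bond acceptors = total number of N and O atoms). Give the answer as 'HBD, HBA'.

Donors: find every N or O and count the H atoms it carries.
  atom 7 (N): bond orders sum to 3 → 0 H
Lipinski HBD = 0.
Acceptors: N atoms = 1, O atoms = 0 → HBA = 1.

0, 1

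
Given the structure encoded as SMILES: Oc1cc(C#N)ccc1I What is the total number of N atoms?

Scan the SMILES for N atoms (remember two-letter symbols like Cl and Br are single atoms).
Nitrogen count: 1.

1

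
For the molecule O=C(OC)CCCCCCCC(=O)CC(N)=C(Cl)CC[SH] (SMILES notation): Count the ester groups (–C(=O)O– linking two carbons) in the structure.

The ester motif appears at heavy-atom position 2 in the SMILES.
Other groups present: 1 alkene, 1 ketone, 1 primary amine, 1 thiol.
Ester count: 1.

1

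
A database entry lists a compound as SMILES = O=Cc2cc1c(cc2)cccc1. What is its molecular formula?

C11H8O

Walk through each heavy atom and fill implicit hydrogens from standard valence (C 4, N 3, O 2, S 2, halogen 1); for lowercase aromatic atoms, an aromatic c carries 1 H when it has two neighbours and 0 H with three, and aromatic n carries 0 H:
  atom 1: O, bond orders sum to 2 (valence 2) → 0 H
  atom 2: C, bond orders sum to 3 (valence 4) → 1 H
  atom 3: aromatic c, 3 neighbours → 0 H
  atom 4: aromatic c, 2 neighbours → 1 H
  atom 5: aromatic c, 3 neighbours → 0 H
  atom 6: aromatic c, 3 neighbours → 0 H
  atom 7: aromatic c, 2 neighbours → 1 H
  atom 8: aromatic c, 2 neighbours → 1 H
  atom 9: aromatic c, 2 neighbours → 1 H
  atom 10: aromatic c, 2 neighbours → 1 H
  atom 11: aromatic c, 2 neighbours → 1 H
  atom 12: aromatic c, 2 neighbours → 1 H
Totals → C:11, H:8, O:1.
In Hill order: C11H8O.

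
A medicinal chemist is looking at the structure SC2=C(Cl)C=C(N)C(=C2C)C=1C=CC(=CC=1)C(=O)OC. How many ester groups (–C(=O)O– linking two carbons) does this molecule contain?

The ester motif appears at heavy-atom position 17 in the SMILES.
Other groups present: 1 primary amine, 1 thiol.
Ester count: 1.

1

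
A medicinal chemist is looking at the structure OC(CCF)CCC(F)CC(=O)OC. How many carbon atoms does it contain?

Count every carbon token in the SMILES (each C, including those in ring-closure positions and inside branches).
Carbon count: 9.

9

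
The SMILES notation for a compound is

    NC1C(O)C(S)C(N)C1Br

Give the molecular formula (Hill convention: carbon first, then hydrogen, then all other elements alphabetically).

Walk through each heavy atom and fill implicit hydrogens from standard valence (C 4, N 3, O 2, S 2, halogen 1):
  atom 1: N, bond orders sum to 1 (valence 3) → 2 H
  atom 2: C, bond orders sum to 3 (valence 4) → 1 H
  atom 3: C, bond orders sum to 3 (valence 4) → 1 H
  atom 4: O, bond orders sum to 1 (valence 2) → 1 H
  atom 5: C, bond orders sum to 3 (valence 4) → 1 H
  atom 6: S, bond orders sum to 1 (valence 2) → 1 H
  atom 7: C, bond orders sum to 3 (valence 4) → 1 H
  atom 8: N, bond orders sum to 1 (valence 3) → 2 H
  atom 9: C, bond orders sum to 3 (valence 4) → 1 H
  atom 10: Br (halogen, monovalent) → 0 H
Totals → C:5, H:11, Br:1, N:2, O:1, S:1.

C5H11BrN2OS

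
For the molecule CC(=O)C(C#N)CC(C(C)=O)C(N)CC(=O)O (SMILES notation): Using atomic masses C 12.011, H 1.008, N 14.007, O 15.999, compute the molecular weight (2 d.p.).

240.26 g/mol

First, the molecular formula is C11H16N2O4 (counting implicit H from valence).
  C: 11 × 12.011 = 132.121
  H: 16 × 1.008 = 16.128
  N: 2 × 14.007 = 28.014
  O: 4 × 15.999 = 63.996
Sum: 11×12.011 + 16×1.008 + 2×14.007 + 4×15.999 = 240.259 → 240.26 g/mol.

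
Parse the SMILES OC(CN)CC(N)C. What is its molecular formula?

Walk through each heavy atom and fill implicit hydrogens from standard valence (C 4, N 3, O 2, S 2, halogen 1):
  atom 1: O, bond orders sum to 1 (valence 2) → 1 H
  atom 2: C, bond orders sum to 3 (valence 4) → 1 H
  atom 3: C, bond orders sum to 2 (valence 4) → 2 H
  atom 4: N, bond orders sum to 1 (valence 3) → 2 H
  atom 5: C, bond orders sum to 2 (valence 4) → 2 H
  atom 6: C, bond orders sum to 3 (valence 4) → 1 H
  atom 7: N, bond orders sum to 1 (valence 3) → 2 H
  atom 8: C, bond orders sum to 1 (valence 4) → 3 H
Totals → C:5, H:14, N:2, O:1.
In Hill order: C5H14N2O.

C5H14N2O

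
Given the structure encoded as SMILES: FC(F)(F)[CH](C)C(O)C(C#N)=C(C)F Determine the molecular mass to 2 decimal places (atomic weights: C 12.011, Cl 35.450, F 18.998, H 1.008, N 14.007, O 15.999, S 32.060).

First, the molecular formula is C8H9F4NO (counting implicit H from valence).
  C: 8 × 12.011 = 96.088
  F: 4 × 18.998 = 75.992
  H: 9 × 1.008 = 9.072
  N: 1 × 14.007 = 14.007
  O: 1 × 15.999 = 15.999
Sum: 8×12.011 + 4×18.998 + 9×1.008 + 1×14.007 + 1×15.999 = 211.158 → 211.16 g/mol.

211.16 g/mol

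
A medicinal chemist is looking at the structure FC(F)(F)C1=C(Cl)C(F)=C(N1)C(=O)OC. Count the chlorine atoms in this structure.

Scan the SMILES for Cl atoms (remember two-letter symbols like Cl and Br are single atoms).
Chlorine count: 1.

1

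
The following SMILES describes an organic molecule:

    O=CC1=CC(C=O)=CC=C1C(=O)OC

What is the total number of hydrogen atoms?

Walk through each heavy atom and fill implicit hydrogens from standard valence (C 4, N 3, O 2, S 2, halogen 1):
  atom 1: O, bond orders sum to 2 (valence 2) → 0 H
  atom 2: C, bond orders sum to 3 (valence 4) → 1 H
  atom 3: C, bond orders sum to 4 (valence 4) → 0 H
  atom 4: C, bond orders sum to 3 (valence 4) → 1 H
  atom 5: C, bond orders sum to 4 (valence 4) → 0 H
  atom 6: C, bond orders sum to 3 (valence 4) → 1 H
  atom 7: O, bond orders sum to 2 (valence 2) → 0 H
  atom 8: C, bond orders sum to 3 (valence 4) → 1 H
  atom 9: C, bond orders sum to 3 (valence 4) → 1 H
  atom 10: C, bond orders sum to 4 (valence 4) → 0 H
  atom 11: C, bond orders sum to 4 (valence 4) → 0 H
  atom 12: O, bond orders sum to 2 (valence 2) → 0 H
  atom 13: O, bond orders sum to 2 (valence 2) → 0 H
  atom 14: C, bond orders sum to 1 (valence 4) → 3 H
Total hydrogens: 8.

8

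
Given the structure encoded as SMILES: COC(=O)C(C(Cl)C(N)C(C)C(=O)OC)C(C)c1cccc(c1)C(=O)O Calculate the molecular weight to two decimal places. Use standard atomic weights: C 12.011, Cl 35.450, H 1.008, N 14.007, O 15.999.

385.84 g/mol

First, the molecular formula is C18H24ClNO6 (counting implicit H from valence).
  C: 18 × 12.011 = 216.198
  Cl: 1 × 35.450 = 35.450
  H: 24 × 1.008 = 24.192
  N: 1 × 14.007 = 14.007
  O: 6 × 15.999 = 95.994
Sum: 18×12.011 + 1×35.450 + 24×1.008 + 1×14.007 + 6×15.999 = 385.841 → 385.84 g/mol.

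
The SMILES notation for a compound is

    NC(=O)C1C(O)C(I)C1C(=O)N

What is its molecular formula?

Walk through each heavy atom and fill implicit hydrogens from standard valence (C 4, N 3, O 2, S 2, halogen 1):
  atom 1: N, bond orders sum to 1 (valence 3) → 2 H
  atom 2: C, bond orders sum to 4 (valence 4) → 0 H
  atom 3: O, bond orders sum to 2 (valence 2) → 0 H
  atom 4: C, bond orders sum to 3 (valence 4) → 1 H
  atom 5: C, bond orders sum to 3 (valence 4) → 1 H
  atom 6: O, bond orders sum to 1 (valence 2) → 1 H
  atom 7: C, bond orders sum to 3 (valence 4) → 1 H
  atom 8: I (halogen, monovalent) → 0 H
  atom 9: C, bond orders sum to 3 (valence 4) → 1 H
  atom 10: C, bond orders sum to 4 (valence 4) → 0 H
  atom 11: O, bond orders sum to 2 (valence 2) → 0 H
  atom 12: N, bond orders sum to 1 (valence 3) → 2 H
Totals → C:6, H:9, I:1, N:2, O:3.

C6H9IN2O3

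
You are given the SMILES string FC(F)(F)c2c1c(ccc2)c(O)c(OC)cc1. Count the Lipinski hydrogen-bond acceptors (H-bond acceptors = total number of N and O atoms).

N atoms: 0; O atoms: 2.
Lipinski HBA = 0 + 2 = 2.

2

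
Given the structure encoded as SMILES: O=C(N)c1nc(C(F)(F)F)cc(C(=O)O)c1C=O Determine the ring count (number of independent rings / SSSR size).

1

In SMILES, each pair of matching ring-closure digits denotes one ring-closing bond; the number of such bonds equals the number of independent rings.
Ring-closure bonds here: 1.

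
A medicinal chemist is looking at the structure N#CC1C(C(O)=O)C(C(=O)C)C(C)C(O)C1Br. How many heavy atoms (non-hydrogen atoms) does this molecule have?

Every atom symbol written in the SMILES (organic subset) is one heavy atom; implicit H are not written.
Heavy atoms by element → Br:1, C:11, N:1, O:4.
Total: 17.

17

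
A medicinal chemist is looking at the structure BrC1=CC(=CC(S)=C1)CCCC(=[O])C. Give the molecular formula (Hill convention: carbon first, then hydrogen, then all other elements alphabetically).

Walk through each heavy atom and fill implicit hydrogens from standard valence (C 4, N 3, O 2, S 2, halogen 1):
  atom 1: Br (halogen, monovalent) → 0 H
  atom 2: C, bond orders sum to 4 (valence 4) → 0 H
  atom 3: C, bond orders sum to 3 (valence 4) → 1 H
  atom 4: C, bond orders sum to 4 (valence 4) → 0 H
  atom 5: C, bond orders sum to 3 (valence 4) → 1 H
  atom 6: C, bond orders sum to 4 (valence 4) → 0 H
  atom 7: S, bond orders sum to 1 (valence 2) → 1 H
  atom 8: C, bond orders sum to 3 (valence 4) → 1 H
  atom 9: C, bond orders sum to 2 (valence 4) → 2 H
  atom 10: C, bond orders sum to 2 (valence 4) → 2 H
  atom 11: C, bond orders sum to 2 (valence 4) → 2 H
  atom 12: C, bond orders sum to 4 (valence 4) → 0 H
  atom 13: O with explicit H count 0
  atom 14: C, bond orders sum to 1 (valence 4) → 3 H
Totals → C:11, H:13, Br:1, O:1, S:1.
In Hill order: C11H13BrOS.

C11H13BrOS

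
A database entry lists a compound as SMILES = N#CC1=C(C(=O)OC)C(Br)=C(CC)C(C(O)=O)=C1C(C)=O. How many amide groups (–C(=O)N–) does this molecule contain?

Scan the SMILES for the amide motif — none present.
Groups that are present: 1 carboxylic acid, 1 ester, 1 ketone, 1 nitrile.

0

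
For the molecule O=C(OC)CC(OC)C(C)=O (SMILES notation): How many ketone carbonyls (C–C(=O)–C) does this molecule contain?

1

The ketone motif appears at heavy-atom position 9 in the SMILES.
Other groups present: 1 ester, 1 ether.
Ketone count: 1.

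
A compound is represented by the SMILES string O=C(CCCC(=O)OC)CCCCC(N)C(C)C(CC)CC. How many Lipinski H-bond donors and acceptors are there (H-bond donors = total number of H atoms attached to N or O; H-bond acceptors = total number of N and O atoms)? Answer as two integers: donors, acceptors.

Donors: find every N or O and count the H atoms it carries.
  atom 1 (O): bond orders sum to 2 → 0 H
  atom 7 (O): bond orders sum to 2 → 0 H
  atom 8 (O): bond orders sum to 2 → 0 H
  atom 15 (N): bond orders sum to 1 → 2 H
Lipinski HBD = 2.
Acceptors: N atoms = 1, O atoms = 3 → HBA = 4.

2, 4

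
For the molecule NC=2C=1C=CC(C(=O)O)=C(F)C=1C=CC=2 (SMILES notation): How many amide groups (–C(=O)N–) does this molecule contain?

Scan the SMILES for the amide motif — none present.
Groups that are present: 1 carboxylic acid, 1 primary amine.

0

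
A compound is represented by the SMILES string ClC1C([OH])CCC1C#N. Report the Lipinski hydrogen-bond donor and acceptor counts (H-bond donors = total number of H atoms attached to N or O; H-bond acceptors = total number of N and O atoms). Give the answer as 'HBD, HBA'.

Donors: find every N or O and count the H atoms it carries.
  atom 4 (O): bond orders sum to 1 → 1 H
  atom 9 (N): bond orders sum to 3 → 0 H
Lipinski HBD = 1.
Acceptors: N atoms = 1, O atoms = 1 → HBA = 2.

1, 2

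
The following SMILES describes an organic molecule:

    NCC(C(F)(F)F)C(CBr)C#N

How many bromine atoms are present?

1

Scan the SMILES for Br atoms (remember two-letter symbols like Cl and Br are single atoms).
Bromine count: 1.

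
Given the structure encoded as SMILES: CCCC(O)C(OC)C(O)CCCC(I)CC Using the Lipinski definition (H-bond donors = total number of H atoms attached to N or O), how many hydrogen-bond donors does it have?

2

Donors: find every N or O and count the H atoms it carries.
  atom 5 (O): bond orders sum to 1 → 1 H
  atom 7 (O): bond orders sum to 2 → 0 H
  atom 10 (O): bond orders sum to 1 → 1 H
Lipinski HBD = 2.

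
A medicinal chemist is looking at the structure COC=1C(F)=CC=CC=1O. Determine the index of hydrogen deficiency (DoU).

4

Molecular formula: C7H7FO2.
DoU = (2C + 2 + N − H − X) / 2, where X is the halogen count and O/S are ignored.
    = (2·7 + 2 + 0 − 7 − 1) / 2 = 8 / 2 = 4.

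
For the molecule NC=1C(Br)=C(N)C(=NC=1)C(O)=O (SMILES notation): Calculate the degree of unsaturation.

5

Molecular formula: C6H6BrN3O2.
DoU = (2C + 2 + N − H − X) / 2, where X is the halogen count and O/S are ignored.
    = (2·6 + 2 + 3 − 6 − 1) / 2 = 10 / 2 = 5.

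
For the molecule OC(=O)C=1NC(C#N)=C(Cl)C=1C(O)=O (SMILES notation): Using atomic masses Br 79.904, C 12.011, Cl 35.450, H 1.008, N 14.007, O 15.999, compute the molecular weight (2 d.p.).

214.56 g/mol

First, the molecular formula is C7H3ClN2O4 (counting implicit H from valence).
  C: 7 × 12.011 = 84.077
  Cl: 1 × 35.450 = 35.450
  H: 3 × 1.008 = 3.024
  N: 2 × 14.007 = 28.014
  O: 4 × 15.999 = 63.996
Sum: 7×12.011 + 1×35.450 + 3×1.008 + 2×14.007 + 4×15.999 = 214.561 → 214.56 g/mol.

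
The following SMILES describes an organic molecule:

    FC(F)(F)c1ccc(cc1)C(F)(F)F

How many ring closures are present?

1

In SMILES, each pair of matching ring-closure digits denotes one ring-closing bond; the number of such bonds equals the number of independent rings.
Ring-closure bonds here: 1.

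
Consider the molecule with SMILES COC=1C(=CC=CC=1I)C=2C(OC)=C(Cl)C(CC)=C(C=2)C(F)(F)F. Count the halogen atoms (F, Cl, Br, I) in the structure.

Halogen atoms appear at heavy-atom positions 9, 15, 22, 23, 24 (1×Cl, 3×F, 1×I).
Other groups present: 2 ether.
Halogen count: 5.

5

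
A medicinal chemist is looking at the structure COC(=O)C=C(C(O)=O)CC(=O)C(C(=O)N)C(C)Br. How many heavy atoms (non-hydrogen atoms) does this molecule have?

19

Every atom symbol written in the SMILES (organic subset) is one heavy atom; implicit H are not written.
Heavy atoms by element → Br:1, C:11, N:1, O:6.
Total: 19.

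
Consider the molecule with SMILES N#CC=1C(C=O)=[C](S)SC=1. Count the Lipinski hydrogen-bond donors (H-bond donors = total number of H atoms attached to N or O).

0

Donors: find every N or O and count the H atoms it carries.
  atom 1 (N): bond orders sum to 3 → 0 H
  atom 6 (O): bond orders sum to 2 → 0 H
Lipinski HBD = 0.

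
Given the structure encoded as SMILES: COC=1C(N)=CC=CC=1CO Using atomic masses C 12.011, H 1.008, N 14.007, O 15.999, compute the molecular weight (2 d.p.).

153.18 g/mol

First, the molecular formula is C8H11NO2 (counting implicit H from valence).
  C: 8 × 12.011 = 96.088
  H: 11 × 1.008 = 11.088
  N: 1 × 14.007 = 14.007
  O: 2 × 15.999 = 31.998
Sum: 8×12.011 + 11×1.008 + 1×14.007 + 2×15.999 = 153.181 → 153.18 g/mol.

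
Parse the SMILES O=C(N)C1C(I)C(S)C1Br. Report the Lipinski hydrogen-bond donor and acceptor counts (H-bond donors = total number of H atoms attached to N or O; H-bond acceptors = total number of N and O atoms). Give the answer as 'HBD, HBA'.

Donors: find every N or O and count the H atoms it carries.
  atom 1 (O): bond orders sum to 2 → 0 H
  atom 3 (N): bond orders sum to 1 → 2 H
Lipinski HBD = 2.
Acceptors: N atoms = 1, O atoms = 1 → HBA = 2.

2, 2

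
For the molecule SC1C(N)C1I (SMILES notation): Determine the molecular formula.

Walk through each heavy atom and fill implicit hydrogens from standard valence (C 4, N 3, O 2, S 2, halogen 1):
  atom 1: S, bond orders sum to 1 (valence 2) → 1 H
  atom 2: C, bond orders sum to 3 (valence 4) → 1 H
  atom 3: C, bond orders sum to 3 (valence 4) → 1 H
  atom 4: N, bond orders sum to 1 (valence 3) → 2 H
  atom 5: C, bond orders sum to 3 (valence 4) → 1 H
  atom 6: I (halogen, monovalent) → 0 H
Totals → C:3, H:6, I:1, N:1, S:1.

C3H6INS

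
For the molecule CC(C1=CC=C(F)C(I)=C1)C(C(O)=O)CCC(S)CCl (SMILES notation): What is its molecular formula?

C14H17ClFIO2S

Walk through each heavy atom and fill implicit hydrogens from standard valence (C 4, N 3, O 2, S 2, halogen 1):
  atom 1: C, bond orders sum to 1 (valence 4) → 3 H
  atom 2: C, bond orders sum to 3 (valence 4) → 1 H
  atom 3: C, bond orders sum to 4 (valence 4) → 0 H
  atom 4: C, bond orders sum to 3 (valence 4) → 1 H
  atom 5: C, bond orders sum to 3 (valence 4) → 1 H
  atom 6: C, bond orders sum to 4 (valence 4) → 0 H
  atom 7: F (halogen, monovalent) → 0 H
  atom 8: C, bond orders sum to 4 (valence 4) → 0 H
  atom 9: I (halogen, monovalent) → 0 H
  atom 10: C, bond orders sum to 3 (valence 4) → 1 H
  atom 11: C, bond orders sum to 3 (valence 4) → 1 H
  atom 12: C, bond orders sum to 4 (valence 4) → 0 H
  atom 13: O, bond orders sum to 1 (valence 2) → 1 H
  atom 14: O, bond orders sum to 2 (valence 2) → 0 H
  atom 15: C, bond orders sum to 2 (valence 4) → 2 H
  atom 16: C, bond orders sum to 2 (valence 4) → 2 H
  atom 17: C, bond orders sum to 3 (valence 4) → 1 H
  atom 18: S, bond orders sum to 1 (valence 2) → 1 H
  atom 19: C, bond orders sum to 2 (valence 4) → 2 H
  atom 20: Cl (halogen, monovalent) → 0 H
Totals → C:14, H:17, Cl:1, F:1, I:1, O:2, S:1.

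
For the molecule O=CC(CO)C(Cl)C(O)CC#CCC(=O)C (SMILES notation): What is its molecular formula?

Walk through each heavy atom and fill implicit hydrogens from standard valence (C 4, N 3, O 2, S 2, halogen 1):
  atom 1: O, bond orders sum to 2 (valence 2) → 0 H
  atom 2: C, bond orders sum to 3 (valence 4) → 1 H
  atom 3: C, bond orders sum to 3 (valence 4) → 1 H
  atom 4: C, bond orders sum to 2 (valence 4) → 2 H
  atom 5: O, bond orders sum to 1 (valence 2) → 1 H
  atom 6: C, bond orders sum to 3 (valence 4) → 1 H
  atom 7: Cl (halogen, monovalent) → 0 H
  atom 8: C, bond orders sum to 3 (valence 4) → 1 H
  atom 9: O, bond orders sum to 1 (valence 2) → 1 H
  atom 10: C, bond orders sum to 2 (valence 4) → 2 H
  atom 11: C, bond orders sum to 4 (valence 4) → 0 H
  atom 12: C, bond orders sum to 4 (valence 4) → 0 H
  atom 13: C, bond orders sum to 2 (valence 4) → 2 H
  atom 14: C, bond orders sum to 4 (valence 4) → 0 H
  atom 15: O, bond orders sum to 2 (valence 2) → 0 H
  atom 16: C, bond orders sum to 1 (valence 4) → 3 H
Totals → C:11, H:15, Cl:1, O:4.

C11H15ClO4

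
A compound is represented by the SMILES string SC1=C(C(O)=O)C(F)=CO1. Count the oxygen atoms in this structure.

Scan the SMILES for O atoms (remember two-letter symbols like Cl and Br are single atoms).
Oxygen count: 3.

3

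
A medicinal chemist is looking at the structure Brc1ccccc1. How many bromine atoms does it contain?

Scan the SMILES for Br atoms (remember two-letter symbols like Cl and Br are single atoms).
Bromine count: 1.

1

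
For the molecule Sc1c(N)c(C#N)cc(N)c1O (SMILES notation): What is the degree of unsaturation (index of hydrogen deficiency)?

Molecular formula: C7H7N3OS.
DoU = (2C + 2 + N − H − X) / 2, where X is the halogen count and O/S are ignored.
    = (2·7 + 2 + 3 − 7 − 0) / 2 = 12 / 2 = 6.

6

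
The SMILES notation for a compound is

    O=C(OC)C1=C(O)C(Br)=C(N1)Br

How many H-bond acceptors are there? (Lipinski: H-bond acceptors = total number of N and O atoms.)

N atoms: 1; O atoms: 3.
Lipinski HBA = 1 + 3 = 4.

4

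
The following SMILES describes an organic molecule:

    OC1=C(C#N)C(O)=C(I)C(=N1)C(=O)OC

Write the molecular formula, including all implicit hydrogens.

C8H5IN2O4

Walk through each heavy atom and fill implicit hydrogens from standard valence (C 4, N 3, O 2, S 2, halogen 1):
  atom 1: O, bond orders sum to 1 (valence 2) → 1 H
  atom 2: C, bond orders sum to 4 (valence 4) → 0 H
  atom 3: C, bond orders sum to 4 (valence 4) → 0 H
  atom 4: C, bond orders sum to 4 (valence 4) → 0 H
  atom 5: N, bond orders sum to 3 (valence 3) → 0 H
  atom 6: C, bond orders sum to 4 (valence 4) → 0 H
  atom 7: O, bond orders sum to 1 (valence 2) → 1 H
  atom 8: C, bond orders sum to 4 (valence 4) → 0 H
  atom 9: I (halogen, monovalent) → 0 H
  atom 10: C, bond orders sum to 4 (valence 4) → 0 H
  atom 11: N, bond orders sum to 3 (valence 3) → 0 H
  atom 12: C, bond orders sum to 4 (valence 4) → 0 H
  atom 13: O, bond orders sum to 2 (valence 2) → 0 H
  atom 14: O, bond orders sum to 2 (valence 2) → 0 H
  atom 15: C, bond orders sum to 1 (valence 4) → 3 H
Totals → C:8, H:5, I:1, N:2, O:4.
In Hill order: C8H5IN2O4.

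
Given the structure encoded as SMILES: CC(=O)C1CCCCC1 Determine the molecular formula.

C8H14O

Walk through each heavy atom and fill implicit hydrogens from standard valence (C 4, N 3, O 2, S 2, halogen 1):
  atom 1: C, bond orders sum to 1 (valence 4) → 3 H
  atom 2: C, bond orders sum to 4 (valence 4) → 0 H
  atom 3: O, bond orders sum to 2 (valence 2) → 0 H
  atom 4: C, bond orders sum to 3 (valence 4) → 1 H
  atom 5: C, bond orders sum to 2 (valence 4) → 2 H
  atom 6: C, bond orders sum to 2 (valence 4) → 2 H
  atom 7: C, bond orders sum to 2 (valence 4) → 2 H
  atom 8: C, bond orders sum to 2 (valence 4) → 2 H
  atom 9: C, bond orders sum to 2 (valence 4) → 2 H
Totals → C:8, H:14, O:1.
In Hill order: C8H14O.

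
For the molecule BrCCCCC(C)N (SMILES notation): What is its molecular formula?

C6H14BrN

Walk through each heavy atom and fill implicit hydrogens from standard valence (C 4, N 3, O 2, S 2, halogen 1):
  atom 1: Br (halogen, monovalent) → 0 H
  atom 2: C, bond orders sum to 2 (valence 4) → 2 H
  atom 3: C, bond orders sum to 2 (valence 4) → 2 H
  atom 4: C, bond orders sum to 2 (valence 4) → 2 H
  atom 5: C, bond orders sum to 2 (valence 4) → 2 H
  atom 6: C, bond orders sum to 3 (valence 4) → 1 H
  atom 7: C, bond orders sum to 1 (valence 4) → 3 H
  atom 8: N, bond orders sum to 1 (valence 3) → 2 H
Totals → C:6, H:14, Br:1, N:1.
In Hill order: C6H14BrN.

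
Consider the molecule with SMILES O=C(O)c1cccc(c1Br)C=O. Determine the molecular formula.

C8H5BrO3

Walk through each heavy atom and fill implicit hydrogens from standard valence (C 4, N 3, O 2, S 2, halogen 1); for lowercase aromatic atoms, an aromatic c carries 1 H when it has two neighbours and 0 H with three, and aromatic n carries 0 H:
  atom 1: O, bond orders sum to 2 (valence 2) → 0 H
  atom 2: C, bond orders sum to 4 (valence 4) → 0 H
  atom 3: O, bond orders sum to 1 (valence 2) → 1 H
  atom 4: aromatic c, 3 neighbours → 0 H
  atom 5: aromatic c, 2 neighbours → 1 H
  atom 6: aromatic c, 2 neighbours → 1 H
  atom 7: aromatic c, 2 neighbours → 1 H
  atom 8: aromatic c, 3 neighbours → 0 H
  atom 9: aromatic c, 3 neighbours → 0 H
  atom 10: Br (halogen, monovalent) → 0 H
  atom 11: C, bond orders sum to 3 (valence 4) → 1 H
  atom 12: O, bond orders sum to 2 (valence 2) → 0 H
Totals → C:8, H:5, Br:1, O:3.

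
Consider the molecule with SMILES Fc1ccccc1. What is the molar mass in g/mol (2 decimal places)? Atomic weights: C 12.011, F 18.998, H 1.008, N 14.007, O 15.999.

First, the molecular formula is C6H5F (counting implicit H from valence).
  C: 6 × 12.011 = 72.066
  F: 1 × 18.998 = 18.998
  H: 5 × 1.008 = 5.040
Sum: 6×12.011 + 1×18.998 + 5×1.008 = 96.104 → 96.10 g/mol.

96.10 g/mol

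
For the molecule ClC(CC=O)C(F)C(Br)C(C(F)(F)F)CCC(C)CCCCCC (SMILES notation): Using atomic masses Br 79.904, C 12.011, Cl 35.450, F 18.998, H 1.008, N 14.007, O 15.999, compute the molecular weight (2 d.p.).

439.76 g/mol

First, the molecular formula is C17H28BrClF4O (counting implicit H from valence).
  Br: 1 × 79.904 = 79.904
  C: 17 × 12.011 = 204.187
  Cl: 1 × 35.450 = 35.450
  F: 4 × 18.998 = 75.992
  H: 28 × 1.008 = 28.224
  O: 1 × 15.999 = 15.999
Sum: 1×79.904 + 17×12.011 + 1×35.450 + 4×18.998 + 28×1.008 + 1×15.999 = 439.756 → 439.76 g/mol.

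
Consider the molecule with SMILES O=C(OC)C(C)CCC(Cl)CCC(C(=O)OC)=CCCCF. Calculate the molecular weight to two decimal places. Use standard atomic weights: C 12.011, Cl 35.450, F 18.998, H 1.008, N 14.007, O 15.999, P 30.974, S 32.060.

First, the molecular formula is C16H26ClFO4 (counting implicit H from valence).
  C: 16 × 12.011 = 192.176
  Cl: 1 × 35.450 = 35.450
  F: 1 × 18.998 = 18.998
  H: 26 × 1.008 = 26.208
  O: 4 × 15.999 = 63.996
Sum: 16×12.011 + 1×35.450 + 1×18.998 + 26×1.008 + 4×15.999 = 336.828 → 336.83 g/mol.

336.83 g/mol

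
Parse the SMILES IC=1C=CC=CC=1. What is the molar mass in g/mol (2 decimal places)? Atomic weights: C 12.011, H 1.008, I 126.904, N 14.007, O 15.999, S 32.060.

First, the molecular formula is C6H5I (counting implicit H from valence).
  C: 6 × 12.011 = 72.066
  H: 5 × 1.008 = 5.040
  I: 1 × 126.904 = 126.904
Sum: 6×12.011 + 5×1.008 + 1×126.904 = 204.010 → 204.01 g/mol.

204.01 g/mol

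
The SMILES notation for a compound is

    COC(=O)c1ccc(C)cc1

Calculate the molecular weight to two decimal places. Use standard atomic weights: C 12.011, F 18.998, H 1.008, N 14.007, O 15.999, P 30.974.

First, the molecular formula is C9H10O2 (counting implicit H from valence).
  C: 9 × 12.011 = 108.099
  H: 10 × 1.008 = 10.080
  O: 2 × 15.999 = 31.998
Sum: 9×12.011 + 10×1.008 + 2×15.999 = 150.177 → 150.18 g/mol.

150.18 g/mol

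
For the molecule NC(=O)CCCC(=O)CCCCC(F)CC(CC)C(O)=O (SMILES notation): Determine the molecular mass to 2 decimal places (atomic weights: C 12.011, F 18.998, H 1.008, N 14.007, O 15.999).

First, the molecular formula is C15H26FNO4 (counting implicit H from valence).
  C: 15 × 12.011 = 180.165
  F: 1 × 18.998 = 18.998
  H: 26 × 1.008 = 26.208
  N: 1 × 14.007 = 14.007
  O: 4 × 15.999 = 63.996
Sum: 15×12.011 + 1×18.998 + 26×1.008 + 1×14.007 + 4×15.999 = 303.374 → 303.37 g/mol.

303.37 g/mol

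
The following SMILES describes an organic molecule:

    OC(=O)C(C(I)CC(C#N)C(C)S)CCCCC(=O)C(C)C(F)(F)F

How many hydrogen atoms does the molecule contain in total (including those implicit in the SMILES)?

Walk through each heavy atom and fill implicit hydrogens from standard valence (C 4, N 3, O 2, S 2, halogen 1):
  atom 1: O, bond orders sum to 1 (valence 2) → 1 H
  atom 2: C, bond orders sum to 4 (valence 4) → 0 H
  atom 3: O, bond orders sum to 2 (valence 2) → 0 H
  atom 4: C, bond orders sum to 3 (valence 4) → 1 H
  atom 5: C, bond orders sum to 3 (valence 4) → 1 H
  atom 6: I (halogen, monovalent) → 0 H
  atom 7: C, bond orders sum to 2 (valence 4) → 2 H
  atom 8: C, bond orders sum to 3 (valence 4) → 1 H
  atom 9: C, bond orders sum to 4 (valence 4) → 0 H
  atom 10: N, bond orders sum to 3 (valence 3) → 0 H
  atom 11: C, bond orders sum to 3 (valence 4) → 1 H
  atom 12: C, bond orders sum to 1 (valence 4) → 3 H
  atom 13: S, bond orders sum to 1 (valence 2) → 1 H
  atom 14: C, bond orders sum to 2 (valence 4) → 2 H
  atom 15: C, bond orders sum to 2 (valence 4) → 2 H
  atom 16: C, bond orders sum to 2 (valence 4) → 2 H
  atom 17: C, bond orders sum to 2 (valence 4) → 2 H
  atom 18: C, bond orders sum to 4 (valence 4) → 0 H
  atom 19: O, bond orders sum to 2 (valence 2) → 0 H
  atom 20: C, bond orders sum to 3 (valence 4) → 1 H
  atom 21: C, bond orders sum to 1 (valence 4) → 3 H
  atom 22: C, bond orders sum to 4 (valence 4) → 0 H
  atom 23: F (halogen, monovalent) → 0 H
  atom 24: F (halogen, monovalent) → 0 H
  atom 25: F (halogen, monovalent) → 0 H
Total hydrogens: 23.

23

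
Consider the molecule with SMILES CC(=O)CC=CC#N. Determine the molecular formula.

Walk through each heavy atom and fill implicit hydrogens from standard valence (C 4, N 3, O 2, S 2, halogen 1):
  atom 1: C, bond orders sum to 1 (valence 4) → 3 H
  atom 2: C, bond orders sum to 4 (valence 4) → 0 H
  atom 3: O, bond orders sum to 2 (valence 2) → 0 H
  atom 4: C, bond orders sum to 2 (valence 4) → 2 H
  atom 5: C, bond orders sum to 3 (valence 4) → 1 H
  atom 6: C, bond orders sum to 3 (valence 4) → 1 H
  atom 7: C, bond orders sum to 4 (valence 4) → 0 H
  atom 8: N, bond orders sum to 3 (valence 3) → 0 H
Totals → C:6, H:7, N:1, O:1.
In Hill order: C6H7NO.

C6H7NO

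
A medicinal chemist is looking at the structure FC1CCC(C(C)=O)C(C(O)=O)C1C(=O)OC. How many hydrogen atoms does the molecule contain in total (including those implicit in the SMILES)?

Walk through each heavy atom and fill implicit hydrogens from standard valence (C 4, N 3, O 2, S 2, halogen 1):
  atom 1: F (halogen, monovalent) → 0 H
  atom 2: C, bond orders sum to 3 (valence 4) → 1 H
  atom 3: C, bond orders sum to 2 (valence 4) → 2 H
  atom 4: C, bond orders sum to 2 (valence 4) → 2 H
  atom 5: C, bond orders sum to 3 (valence 4) → 1 H
  atom 6: C, bond orders sum to 4 (valence 4) → 0 H
  atom 7: C, bond orders sum to 1 (valence 4) → 3 H
  atom 8: O, bond orders sum to 2 (valence 2) → 0 H
  atom 9: C, bond orders sum to 3 (valence 4) → 1 H
  atom 10: C, bond orders sum to 4 (valence 4) → 0 H
  atom 11: O, bond orders sum to 1 (valence 2) → 1 H
  atom 12: O, bond orders sum to 2 (valence 2) → 0 H
  atom 13: C, bond orders sum to 3 (valence 4) → 1 H
  atom 14: C, bond orders sum to 4 (valence 4) → 0 H
  atom 15: O, bond orders sum to 2 (valence 2) → 0 H
  atom 16: O, bond orders sum to 2 (valence 2) → 0 H
  atom 17: C, bond orders sum to 1 (valence 4) → 3 H
Total hydrogens: 15.

15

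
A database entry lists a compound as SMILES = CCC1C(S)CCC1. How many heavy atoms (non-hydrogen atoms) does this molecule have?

8

Every atom symbol written in the SMILES (organic subset) is one heavy atom; implicit H are not written.
Heavy atoms by element → C:7, S:1.
Total: 8.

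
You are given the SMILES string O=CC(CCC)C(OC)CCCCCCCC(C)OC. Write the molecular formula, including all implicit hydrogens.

C17H34O3

Walk through each heavy atom and fill implicit hydrogens from standard valence (C 4, N 3, O 2, S 2, halogen 1):
  atom 1: O, bond orders sum to 2 (valence 2) → 0 H
  atom 2: C, bond orders sum to 3 (valence 4) → 1 H
  atom 3: C, bond orders sum to 3 (valence 4) → 1 H
  atom 4: C, bond orders sum to 2 (valence 4) → 2 H
  atom 5: C, bond orders sum to 2 (valence 4) → 2 H
  atom 6: C, bond orders sum to 1 (valence 4) → 3 H
  atom 7: C, bond orders sum to 3 (valence 4) → 1 H
  atom 8: O, bond orders sum to 2 (valence 2) → 0 H
  atom 9: C, bond orders sum to 1 (valence 4) → 3 H
  atom 10: C, bond orders sum to 2 (valence 4) → 2 H
  atom 11: C, bond orders sum to 2 (valence 4) → 2 H
  atom 12: C, bond orders sum to 2 (valence 4) → 2 H
  atom 13: C, bond orders sum to 2 (valence 4) → 2 H
  atom 14: C, bond orders sum to 2 (valence 4) → 2 H
  atom 15: C, bond orders sum to 2 (valence 4) → 2 H
  atom 16: C, bond orders sum to 2 (valence 4) → 2 H
  atom 17: C, bond orders sum to 3 (valence 4) → 1 H
  atom 18: C, bond orders sum to 1 (valence 4) → 3 H
  atom 19: O, bond orders sum to 2 (valence 2) → 0 H
  atom 20: C, bond orders sum to 1 (valence 4) → 3 H
Totals → C:17, H:34, O:3.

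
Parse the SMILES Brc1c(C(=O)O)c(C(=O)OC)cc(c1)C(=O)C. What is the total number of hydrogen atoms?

9

Walk through each heavy atom and fill implicit hydrogens from standard valence (C 4, N 3, O 2, S 2, halogen 1); for lowercase aromatic atoms, an aromatic c carries 1 H when it has two neighbours and 0 H with three, and aromatic n carries 0 H:
  atom 1: Br (halogen, monovalent) → 0 H
  atom 2: aromatic c, 3 neighbours → 0 H
  atom 3: aromatic c, 3 neighbours → 0 H
  atom 4: C, bond orders sum to 4 (valence 4) → 0 H
  atom 5: O, bond orders sum to 2 (valence 2) → 0 H
  atom 6: O, bond orders sum to 1 (valence 2) → 1 H
  atom 7: aromatic c, 3 neighbours → 0 H
  atom 8: C, bond orders sum to 4 (valence 4) → 0 H
  atom 9: O, bond orders sum to 2 (valence 2) → 0 H
  atom 10: O, bond orders sum to 2 (valence 2) → 0 H
  atom 11: C, bond orders sum to 1 (valence 4) → 3 H
  atom 12: aromatic c, 2 neighbours → 1 H
  atom 13: aromatic c, 3 neighbours → 0 H
  atom 14: aromatic c, 2 neighbours → 1 H
  atom 15: C, bond orders sum to 4 (valence 4) → 0 H
  atom 16: O, bond orders sum to 2 (valence 2) → 0 H
  atom 17: C, bond orders sum to 1 (valence 4) → 3 H
Total hydrogens: 9.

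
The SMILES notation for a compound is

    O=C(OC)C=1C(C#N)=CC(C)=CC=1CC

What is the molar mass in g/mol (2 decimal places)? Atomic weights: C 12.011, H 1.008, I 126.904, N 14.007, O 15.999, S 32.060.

203.24 g/mol

First, the molecular formula is C12H13NO2 (counting implicit H from valence).
  C: 12 × 12.011 = 144.132
  H: 13 × 1.008 = 13.104
  N: 1 × 14.007 = 14.007
  O: 2 × 15.999 = 31.998
Sum: 12×12.011 + 13×1.008 + 1×14.007 + 2×15.999 = 203.241 → 203.24 g/mol.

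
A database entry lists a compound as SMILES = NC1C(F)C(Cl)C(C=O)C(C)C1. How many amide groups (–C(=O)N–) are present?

0

Scan the SMILES for the amide motif — none present.
Groups that are present: 1 aldehyde, 1 primary amine.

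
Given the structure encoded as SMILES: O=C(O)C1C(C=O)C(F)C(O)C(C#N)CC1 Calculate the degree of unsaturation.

5

Molecular formula: C10H12FNO4.
DoU = (2C + 2 + N − H − X) / 2, where X is the halogen count and O/S are ignored.
    = (2·10 + 2 + 1 − 12 − 1) / 2 = 10 / 2 = 5.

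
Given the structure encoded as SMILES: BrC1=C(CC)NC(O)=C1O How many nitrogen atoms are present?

1

Scan the SMILES for N atoms (remember two-letter symbols like Cl and Br are single atoms).
Nitrogen count: 1.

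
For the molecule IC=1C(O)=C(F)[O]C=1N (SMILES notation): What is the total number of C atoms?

4

Count every carbon token in the SMILES (each C, including those in ring-closure positions and inside branches).
Carbon count: 4.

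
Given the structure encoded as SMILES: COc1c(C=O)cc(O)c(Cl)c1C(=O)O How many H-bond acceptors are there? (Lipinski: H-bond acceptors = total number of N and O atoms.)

N atoms: 0; O atoms: 5.
Lipinski HBA = 0 + 5 = 5.

5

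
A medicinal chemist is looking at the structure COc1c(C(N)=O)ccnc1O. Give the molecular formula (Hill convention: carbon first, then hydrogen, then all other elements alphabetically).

Walk through each heavy atom and fill implicit hydrogens from standard valence (C 4, N 3, O 2, S 2, halogen 1); for lowercase aromatic atoms, an aromatic c carries 1 H when it has two neighbours and 0 H with three, and aromatic n carries 0 H:
  atom 1: C, bond orders sum to 1 (valence 4) → 3 H
  atom 2: O, bond orders sum to 2 (valence 2) → 0 H
  atom 3: aromatic c, 3 neighbours → 0 H
  atom 4: aromatic c, 3 neighbours → 0 H
  atom 5: C, bond orders sum to 4 (valence 4) → 0 H
  atom 6: N, bond orders sum to 1 (valence 3) → 2 H
  atom 7: O, bond orders sum to 2 (valence 2) → 0 H
  atom 8: aromatic c, 2 neighbours → 1 H
  atom 9: aromatic c, 2 neighbours → 1 H
  atom 10: aromatic n, 2 neighbours → 0 H
  atom 11: aromatic c, 3 neighbours → 0 H
  atom 12: O, bond orders sum to 1 (valence 2) → 1 H
Totals → C:7, H:8, N:2, O:3.

C7H8N2O3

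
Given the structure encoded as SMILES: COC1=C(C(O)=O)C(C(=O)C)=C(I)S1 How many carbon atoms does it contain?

8

Count every carbon token in the SMILES (each C, including those in ring-closure positions and inside branches).
Carbon count: 8.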